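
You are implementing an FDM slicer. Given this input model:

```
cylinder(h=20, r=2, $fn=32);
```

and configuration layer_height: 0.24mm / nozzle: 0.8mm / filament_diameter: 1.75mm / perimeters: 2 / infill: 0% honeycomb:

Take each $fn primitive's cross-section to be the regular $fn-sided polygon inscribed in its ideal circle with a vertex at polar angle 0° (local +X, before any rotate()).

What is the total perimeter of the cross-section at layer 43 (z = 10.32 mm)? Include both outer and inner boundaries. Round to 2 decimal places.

At z = 10.32 mm: the r=2 cylinder contributes a regular 32-gon of circumradius 2 (perimeter = 2·32·2.000·sin(180°/32) = 12.55 mm). Overall, the cross-section is a single solid region. Total boundary length (outer) = 12.55 mm.

12.55 mm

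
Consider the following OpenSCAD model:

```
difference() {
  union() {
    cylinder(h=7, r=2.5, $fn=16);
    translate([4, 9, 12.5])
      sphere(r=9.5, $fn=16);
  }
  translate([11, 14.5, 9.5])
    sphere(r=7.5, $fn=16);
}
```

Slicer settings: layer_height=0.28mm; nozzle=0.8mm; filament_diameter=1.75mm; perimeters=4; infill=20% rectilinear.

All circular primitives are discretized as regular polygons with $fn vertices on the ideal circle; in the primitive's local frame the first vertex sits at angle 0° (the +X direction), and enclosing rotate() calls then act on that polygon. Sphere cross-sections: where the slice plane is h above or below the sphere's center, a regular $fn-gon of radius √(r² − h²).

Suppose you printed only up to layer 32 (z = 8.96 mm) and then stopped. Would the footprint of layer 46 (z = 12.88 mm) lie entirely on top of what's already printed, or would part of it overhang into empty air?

Compare the two slices. At z = 8.96: the cylinder does not reach this height (z outside [0, 7]); the r=9.5 sphere at (4, 9) slices to a regular 16-gon of circumradius 8.816 (√(r²−h²) with h=3.54 from center) (area = (16/2)·8.816²·sin(360°/16) = 237.93 mm²); Taking the union: only the r=9.5 sphere at (4, 9) is present, so the union is just that shape — area = 237.93 mm²; the sphere at (11, 14.5): section is a regular 16-gon, circumradius = √(r²−h²) = √(7.5²−0.54²) = 7.481 (area = (16/2)·7.481²·sin(360°/16) = 171.31 mm²); After the difference (first − rest): starting from that combined region (237.93 mm²), the r=7.5 sphere at (11, 14.5) partially overlaps it — only the 67.27 mm² overlap (of its 171.31 mm²) is removed, clipping the outline — area = 170.66 mm². At z = 12.88: the cylinder is absent (z outside [0, 7]); the sphere at (4, 9): section is a regular 16-gon, circumradius = √(r²−h²) = √(9.5²−0.38²) = 9.492 (area = (16/2)·9.492²·sin(360°/16) = 275.86 mm²); Merging all regions: only the r=9.5 sphere at (4, 9) is present, so the union is just that shape — area = 275.86 mm²; the r=7.5 sphere at (11, 14.5) slices to a regular 16-gon of circumradius 6.695 (√(r²−h²) with h=3.38 from center) (area = (16/2)·6.695²·sin(360°/16) = 137.23 mm²); Subtracting the remaining from the first: starting from that combined region (275.86 mm²), the r=7.5 sphere at (11, 14.5) partially overlaps it — only the 64.08 mm² overlap (of its 137.23 mm²) is removed, clipping the outline — area = 211.78 mm². Checking containment: at z = 12.88 the cross-section extends beyond the z = 8.96 cross-section by about 41.12 mm².

part overhangs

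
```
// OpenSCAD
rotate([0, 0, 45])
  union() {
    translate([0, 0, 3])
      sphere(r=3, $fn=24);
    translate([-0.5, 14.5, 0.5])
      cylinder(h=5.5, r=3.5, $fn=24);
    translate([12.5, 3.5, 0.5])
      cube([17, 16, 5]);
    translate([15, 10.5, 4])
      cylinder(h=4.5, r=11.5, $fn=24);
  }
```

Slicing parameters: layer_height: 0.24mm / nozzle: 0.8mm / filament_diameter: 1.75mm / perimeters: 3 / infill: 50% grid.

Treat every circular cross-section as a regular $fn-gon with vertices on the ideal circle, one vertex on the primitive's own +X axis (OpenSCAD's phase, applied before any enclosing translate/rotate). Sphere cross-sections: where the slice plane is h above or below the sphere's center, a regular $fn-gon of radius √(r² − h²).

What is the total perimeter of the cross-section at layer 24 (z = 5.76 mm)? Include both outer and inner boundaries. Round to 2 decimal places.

At z = 5.76 mm: the r=3 sphere contributes a regular 24-gon of circumradius √(3²−2.76²) = 1.176 (perimeter = 2·24·1.176·sin(180°/24) = 7.37 mm); the r=3.5 cylinder at (-0.5, 14.5) contributes a regular 24-gon of circumradius 3.5 (perimeter = 2·24·3.500·sin(180°/24) = 21.93 mm); the cube at (12.5, 3.5) is not intersected at this z (z outside [0.5, 5.5]); the r=11.5 cylinder at (15, 10.5) gives a regular 24-gon of circumradius 11.5 (constant along its height) (perimeter = 2·24·11.500·sin(180°/24) = 72.05 mm); Merging all regions: the 3 present regions are separate (no shared area or edge), so areas and boundary lengths simply add and each stays a separate island — boundary = 101.35 mm; (rotated 45° about Z; rotation is an isometry so areas/perimeters/island counts are preserved). Overall, the cross-section has 3 separate islands. Total boundary length (outer) = 101.35 mm.

101.35 mm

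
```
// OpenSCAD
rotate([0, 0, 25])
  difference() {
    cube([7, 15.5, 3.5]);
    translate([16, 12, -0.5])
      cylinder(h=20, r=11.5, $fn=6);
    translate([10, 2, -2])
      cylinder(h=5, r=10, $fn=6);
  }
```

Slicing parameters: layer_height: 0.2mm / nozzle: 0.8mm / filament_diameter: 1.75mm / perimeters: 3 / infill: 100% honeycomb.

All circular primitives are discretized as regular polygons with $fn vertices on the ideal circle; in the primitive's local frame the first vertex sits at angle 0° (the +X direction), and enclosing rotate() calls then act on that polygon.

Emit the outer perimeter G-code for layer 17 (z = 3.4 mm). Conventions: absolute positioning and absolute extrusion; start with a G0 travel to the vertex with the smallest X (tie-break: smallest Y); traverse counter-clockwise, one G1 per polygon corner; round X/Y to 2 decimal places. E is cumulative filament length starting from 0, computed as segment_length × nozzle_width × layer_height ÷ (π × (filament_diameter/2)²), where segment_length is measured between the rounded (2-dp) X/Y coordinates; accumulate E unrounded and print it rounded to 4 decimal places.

At z = 3.4 mm: the 7×15.5 cube contributes its full rectangle; the r=11.5 cylinder at (16, 12) contributes a regular 6-gon of circumradius 11.5; the cylinder at (10, 2) is absent (z outside [-2, 3]); Subtracting the remaining from the first: starting from the 7×15.5 cube, the r=11.5 cylinder at (16, 12) partially overlaps it — only the 10.63 mm² overlap (of its 343.60 mm²) is removed, clipping the outline — 1 connected region; (whole slice rotated 25° about Z — lengths, areas and connectivity unchanged). The outline is a single polygon with 6 vertices. Extrusion per mm of travel: 0.8 × 0.2 / (π × 0.875²) = 0.066520. Accumulating E over each segment gives final E = 3.0411.

G0 X-6.55 Y14.05 Z3.40
G1 X0.00 Y0.00 E1.0312
G1 X6.34 Y2.96 E1.4966
G1 X3.10 Y9.91 E2.0067
G1 X-0.99 Y12.78 E2.3391
G1 X-0.64 Y16.80 E2.6075
G1 X-6.55 Y14.05 E3.0411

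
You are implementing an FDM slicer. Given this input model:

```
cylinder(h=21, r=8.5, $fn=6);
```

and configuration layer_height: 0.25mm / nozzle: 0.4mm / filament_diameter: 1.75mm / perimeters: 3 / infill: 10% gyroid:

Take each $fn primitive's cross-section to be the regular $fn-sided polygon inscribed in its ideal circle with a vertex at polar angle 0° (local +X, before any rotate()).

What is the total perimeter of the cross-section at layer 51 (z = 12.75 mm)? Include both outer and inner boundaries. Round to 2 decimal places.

51.00 mm

At z = 12.75 mm: the r=8.5 cylinder contributes a regular 6-gon of circumradius 8.5 (perimeter = 2·6·8.500·sin(180°/6) = 51.00 mm). Overall, the cross-section is a single solid region. Total boundary length (outer) = 51.00 mm.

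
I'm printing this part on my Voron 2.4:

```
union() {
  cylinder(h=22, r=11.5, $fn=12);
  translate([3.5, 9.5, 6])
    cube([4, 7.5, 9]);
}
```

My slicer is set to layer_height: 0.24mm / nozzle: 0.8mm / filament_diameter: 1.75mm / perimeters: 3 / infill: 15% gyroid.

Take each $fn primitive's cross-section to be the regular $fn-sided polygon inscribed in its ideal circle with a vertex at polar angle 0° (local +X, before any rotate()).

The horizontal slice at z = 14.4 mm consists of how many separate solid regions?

At z = 14.4 mm: the r=11.5 cylinder contributes a regular 12-gon of circumradius 11.5; the cube at (3.5, 9.5) is present — its section is the full 4×7.5 rectangle; Combining (union): the regions partially overlap (shared area 1.82 mm²), so overlapping operands fuse into one piece — 1 connected region. The result has 1 disconnected region.

1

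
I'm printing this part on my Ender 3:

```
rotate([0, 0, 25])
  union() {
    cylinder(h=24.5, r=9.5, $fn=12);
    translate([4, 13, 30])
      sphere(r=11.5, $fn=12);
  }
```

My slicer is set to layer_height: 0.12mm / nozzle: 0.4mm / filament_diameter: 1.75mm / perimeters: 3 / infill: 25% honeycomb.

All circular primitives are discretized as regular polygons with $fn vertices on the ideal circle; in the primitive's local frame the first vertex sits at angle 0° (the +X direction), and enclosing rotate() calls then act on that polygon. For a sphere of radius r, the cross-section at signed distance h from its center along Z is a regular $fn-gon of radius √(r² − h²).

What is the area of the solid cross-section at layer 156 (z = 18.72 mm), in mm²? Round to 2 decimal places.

285.78 mm²

At z = 18.72 mm: the r=9.5 cylinder gives a regular 12-gon of circumradius 9.5 (constant along its height) (area = (12/2)·9.500²·sin(360°/12) = 270.75 mm²); the r=11.5 sphere at (4, 13) contributes a regular 12-gon of circumradius √(11.5²−11.28²) = 2.239 (area = (12/2)·2.239²·sin(360°/12) = 15.03 mm²); Taking the union: the 2 present regions are separate (no shared area or edge), so areas and boundary lengths simply add and each stays a separate island — area = 285.78 mm²; (rotated 25° about Z; rotation is an isometry so areas/perimeters/island counts are preserved). Overall, the cross-section has 2 separate islands. Net area = 285.78 mm².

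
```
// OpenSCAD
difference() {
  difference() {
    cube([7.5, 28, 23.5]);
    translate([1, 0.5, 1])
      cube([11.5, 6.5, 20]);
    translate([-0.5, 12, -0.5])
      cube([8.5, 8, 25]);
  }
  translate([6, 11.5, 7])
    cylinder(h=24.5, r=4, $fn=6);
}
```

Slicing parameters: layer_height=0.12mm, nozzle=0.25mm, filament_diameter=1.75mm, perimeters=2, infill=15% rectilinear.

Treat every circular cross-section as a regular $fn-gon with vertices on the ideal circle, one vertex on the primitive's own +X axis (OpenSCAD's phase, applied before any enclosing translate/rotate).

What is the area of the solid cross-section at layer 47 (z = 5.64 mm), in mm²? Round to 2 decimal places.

107.75 mm²

At z = 5.64 mm: the cube is present — its section is the full 7.5×28 rectangle (area 210.00 mm²); the cube at (1, 0.5) (footprint 11.5×6.5) is included at this height (area 74.75 mm²); the cube at (-0.5, 12) is present — its section is the full 8.5×8 rectangle (area 68.00 mm²); Subtracting the remaining from the first: starting from the 7.5×28 cube (210.00 mm²), the 11.5×6.5 cube at (1, 0.5) partially overlaps it — only the 42.25 mm² overlap (of its 74.75 mm²) is removed, clipping the outline; the 8.5×8 cube at (-0.5, 12) partially overlaps it — only the 60.00 mm² overlap (of its 68.00 mm²) is removed, clipping the outline — area = 107.75 mm²; the cylinder at (6, 11.5) is absent (z outside [7, 31.5]); After the difference (first − rest): none of the subtracted shapes is present at this height, so that combined region is unchanged — area = 107.75 mm². Overall, the cross-section has 2 separate islands. Net area = 107.75 mm².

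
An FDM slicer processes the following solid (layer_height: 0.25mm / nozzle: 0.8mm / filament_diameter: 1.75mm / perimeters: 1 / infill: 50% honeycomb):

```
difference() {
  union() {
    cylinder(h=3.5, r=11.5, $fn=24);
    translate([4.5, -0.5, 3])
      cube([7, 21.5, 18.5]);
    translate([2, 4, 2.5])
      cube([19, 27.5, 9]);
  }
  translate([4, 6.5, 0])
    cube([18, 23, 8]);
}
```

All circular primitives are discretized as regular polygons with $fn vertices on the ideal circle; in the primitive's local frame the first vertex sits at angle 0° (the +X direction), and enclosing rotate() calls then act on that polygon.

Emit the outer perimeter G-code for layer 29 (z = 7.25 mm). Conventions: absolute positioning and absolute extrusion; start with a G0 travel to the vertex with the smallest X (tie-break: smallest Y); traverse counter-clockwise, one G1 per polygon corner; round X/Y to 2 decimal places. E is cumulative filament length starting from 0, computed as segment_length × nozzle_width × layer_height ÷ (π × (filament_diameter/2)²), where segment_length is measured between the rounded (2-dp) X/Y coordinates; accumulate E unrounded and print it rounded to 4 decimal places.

At z = 7.25 mm: the cylinder does not reach this height (z outside [0, 3.5]); the cube at (4.5, -0.5) is present — its section is the full 7×21.5 rectangle; the 19×27.5 cube at (2, 4) contributes its full rectangle; Taking the union: the regions partially overlap (shared area 119.00 mm²), so overlapping operands fuse into one piece — 1 connected region; the cube at (4, 6.5) (footprint 18×23) is included at this height; Taking the first minus the rest: starting from that combined region, the 18×23 cube at (4, 6.5) partially overlaps it — only the 391.00 mm² overlap (of its 414.00 mm²) is removed, clipping the outline — 1 connected region. The outline is a single polygon with 12 vertices. Extrusion per mm of travel: 0.8 × 0.25 / (π × 0.875²) = 0.083150. Accumulating E over each segment gives final E = 11.3084.

G0 X2.00 Y4.00 Z7.25
G1 X4.50 Y4.00 E0.2079
G1 X4.50 Y-0.50 E0.5821
G1 X11.50 Y-0.50 E1.1641
G1 X11.50 Y4.00 E1.5383
G1 X21.00 Y4.00 E2.3282
G1 X21.00 Y6.50 E2.5361
G1 X4.00 Y6.50 E3.9496
G1 X4.00 Y29.50 E5.8621
G1 X21.00 Y29.50 E7.2757
G1 X21.00 Y31.50 E7.4420
G1 X2.00 Y31.50 E9.0218
G1 X2.00 Y4.00 E11.3084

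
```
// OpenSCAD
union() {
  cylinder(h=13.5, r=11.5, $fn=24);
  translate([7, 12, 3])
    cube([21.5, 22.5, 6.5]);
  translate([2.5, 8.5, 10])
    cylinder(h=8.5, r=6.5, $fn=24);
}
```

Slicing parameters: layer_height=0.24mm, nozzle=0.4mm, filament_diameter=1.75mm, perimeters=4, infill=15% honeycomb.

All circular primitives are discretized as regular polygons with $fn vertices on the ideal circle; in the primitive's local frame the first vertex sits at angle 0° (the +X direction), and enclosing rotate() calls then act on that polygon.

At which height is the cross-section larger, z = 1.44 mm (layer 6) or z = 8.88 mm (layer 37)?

Layer 6 (z = 1.44): the r=11.5 cylinder gives a regular 24-gon of circumradius 11.5 (constant along its height) (area = (24/2)·11.500²·sin(360°/24) = 410.75 mm²); the cube at (7, 12) is not intersected at this z (z outside [3, 9.5]); the cylinder at (2.5, 8.5) is not intersected at this z (z outside [10, 18.5]); Taking the union: only the r=11.5 cylinder is present, so the union is just that shape — area = 410.75 mm². So its area = 410.75 mm². Layer 37 (z = 8.88): the r=11.5 cylinder gives a regular 24-gon of circumradius 11.5 (constant along its height) (area = (24/2)·11.500²·sin(360°/24) = 410.75 mm²); the cube at (7, 12) is present — its section is the full 21.5×22.5 rectangle (area 483.75 mm²); the cylinder at (2.5, 8.5) does not reach this height (z outside [10, 18.5]); Taking the union: the 2 present regions are separate (no shared area or edge), so areas and boundary lengths simply add and each stays a separate island — area = 894.50 mm². So its area = 894.50 mm². Layer 37 is larger (894.50 vs 410.75 mm²).

layer 37 (z = 8.88 mm)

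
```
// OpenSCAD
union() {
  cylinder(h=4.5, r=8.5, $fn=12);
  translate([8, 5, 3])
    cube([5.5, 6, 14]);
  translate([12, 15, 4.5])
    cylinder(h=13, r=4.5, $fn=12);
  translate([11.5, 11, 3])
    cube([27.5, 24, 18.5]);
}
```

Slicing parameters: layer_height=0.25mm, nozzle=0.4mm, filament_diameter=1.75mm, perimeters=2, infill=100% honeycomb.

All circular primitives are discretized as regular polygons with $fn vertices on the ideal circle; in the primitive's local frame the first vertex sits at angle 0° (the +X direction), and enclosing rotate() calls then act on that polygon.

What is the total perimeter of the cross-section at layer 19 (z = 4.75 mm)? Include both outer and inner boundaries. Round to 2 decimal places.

At z = 4.75 mm: the cylinder does not reach this height (z outside [0, 4.5]); the cube at (8, 5) (footprint 5.5×6) is included at this height (perimeter 23.00 mm); the cylinder at (12, 15): section is a regular 12-gon, circumradius r=4.5 (perimeter = 2·12·4.500·sin(180°/12) = 27.95 mm); the cube at (11.5, 11) is present — its section is the full 27.5×24 rectangle (perimeter 103.00 mm); Merging all regions: the regions partially overlap (shared area 35.04 mm²), so the edge portions inside another operand are dropped and the merged outline is re-measured after clipping — boundary = 123.71 mm. Overall, the cross-section is a single solid region. Total boundary length (outer) = 123.71 mm.

123.71 mm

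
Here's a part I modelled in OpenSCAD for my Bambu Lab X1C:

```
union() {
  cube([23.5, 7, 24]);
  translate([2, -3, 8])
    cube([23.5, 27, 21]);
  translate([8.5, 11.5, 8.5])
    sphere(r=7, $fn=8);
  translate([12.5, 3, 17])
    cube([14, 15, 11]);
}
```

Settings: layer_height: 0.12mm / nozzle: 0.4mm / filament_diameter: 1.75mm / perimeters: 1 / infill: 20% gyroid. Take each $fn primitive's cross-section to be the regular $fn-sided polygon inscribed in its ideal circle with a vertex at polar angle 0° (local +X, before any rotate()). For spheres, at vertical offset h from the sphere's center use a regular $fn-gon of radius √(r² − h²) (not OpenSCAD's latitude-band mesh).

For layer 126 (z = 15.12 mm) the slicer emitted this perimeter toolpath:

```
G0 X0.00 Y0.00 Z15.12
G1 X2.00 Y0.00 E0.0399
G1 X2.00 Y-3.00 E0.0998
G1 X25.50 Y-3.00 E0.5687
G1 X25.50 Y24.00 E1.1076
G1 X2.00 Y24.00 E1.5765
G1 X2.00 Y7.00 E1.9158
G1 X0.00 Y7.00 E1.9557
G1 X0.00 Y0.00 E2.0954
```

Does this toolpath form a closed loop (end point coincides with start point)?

Start point (G0): (0.00, 0.00). End point (last G1): the path returns to the start — closed.

yes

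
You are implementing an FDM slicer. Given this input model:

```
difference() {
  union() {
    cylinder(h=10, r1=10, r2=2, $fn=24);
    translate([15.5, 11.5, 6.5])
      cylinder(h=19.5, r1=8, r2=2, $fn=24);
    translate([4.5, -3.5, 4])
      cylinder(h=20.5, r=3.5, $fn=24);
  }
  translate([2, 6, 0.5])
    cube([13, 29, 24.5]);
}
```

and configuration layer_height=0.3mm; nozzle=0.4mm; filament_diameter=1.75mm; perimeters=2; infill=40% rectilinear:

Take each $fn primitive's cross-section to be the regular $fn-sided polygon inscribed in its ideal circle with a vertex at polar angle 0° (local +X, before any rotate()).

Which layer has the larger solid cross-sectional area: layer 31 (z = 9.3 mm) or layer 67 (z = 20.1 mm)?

Layer 31 (z = 9.3): the cone (r1=10→r2=2) has section circumradius 2.560 here — a regular 24-gon (area = (24/2)·2.560²·sin(360°/24) = 20.35 mm²); the cone at (15.5, 11.5) contributes a regular 24-gon of circumradius 7.138 (interpolated between r1=8 and r2=2 at t=0.144) (area = (24/2)·7.138²·sin(360°/24) = 158.27 mm²); the cylinder at (4.5, -3.5): section is a regular 24-gon, circumradius r=3.5 (area = (24/2)·3.500²·sin(360°/24) = 38.05 mm²); Taking the union: the regions partially overlap — summed areas 216.67 mm² minus the doubly-counted overlap 0.42 mm² gives 216.25 mm² — area = 216.25 mm²; the cube at (2, 6) (footprint 13×29) is included at this height (area 377.00 mm²); Taking the first minus the rest: starting from that combined region (216.25 mm²), the 13×29 cube at (2, 6) partially overlaps it — only the 67.94 mm² overlap (of its 377.00 mm²) is removed, clipping the outline — area = 148.31 mm². So its area = 148.31 mm². Layer 67 (z = 20.1): the cone is not intersected at this z (z outside [0, 10]); the cone at (15.5, 11.5) (r1=8→r2=2) has section circumradius 3.815 here — a regular 24-gon (area = (24/2)·3.815²·sin(360°/24) = 45.21 mm²); the cylinder at (4.5, -3.5): section is a regular 24-gon, circumradius r=3.5 (area = (24/2)·3.500²·sin(360°/24) = 38.05 mm²); Combining (union): the 2 present regions are separate (no shared area or edge), so areas and boundary lengths simply add and each stays a separate island — area = 83.26 mm²; the cube at (2, 6) is present — its section is the full 13×29 rectangle (area 377.00 mm²); After the difference (first − rest): starting from that combined region (83.26 mm²), the 13×29 cube at (2, 6) partially overlaps it — only the 18.82 mm² overlap (of its 377.00 mm²) is removed, clipping the outline — area = 64.43 mm². So its area = 64.43 mm². Layer 31 is larger (148.31 vs 64.43 mm²).

layer 31 (z = 9.3 mm)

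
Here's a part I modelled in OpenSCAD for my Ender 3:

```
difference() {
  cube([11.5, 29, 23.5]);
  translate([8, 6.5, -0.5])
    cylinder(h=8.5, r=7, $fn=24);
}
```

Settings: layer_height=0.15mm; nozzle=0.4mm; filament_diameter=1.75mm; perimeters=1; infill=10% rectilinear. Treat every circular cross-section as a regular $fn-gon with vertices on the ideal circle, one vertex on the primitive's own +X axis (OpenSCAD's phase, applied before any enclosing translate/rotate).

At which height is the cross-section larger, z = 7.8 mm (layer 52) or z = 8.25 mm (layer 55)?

Layer 52 (z = 7.8): the cube is present — its section is the full 11.5×29 rectangle (area 333.50 mm²); the r=7 cylinder at (8, 6.5) gives a regular 24-gon of circumradius 7 (constant along its height) (area = (24/2)·7.000²·sin(360°/24) = 152.19 mm²); Taking the first minus the rest: starting from the 11.5×29 cube (333.50 mm²), the r=7 cylinder at (8, 6.5) partially overlaps it — only the 121.13 mm² overlap (of its 152.19 mm²) is removed, clipping the outline — area = 212.37 mm². So its area = 212.37 mm². Layer 55 (z = 8.25): the 11.5×29 cube contributes its full rectangle (area 333.50 mm²); the cylinder at (8, 6.5) does not reach this height (z outside [-0.5, 8]); After the difference (first − rest): none of the subtracted shapes is present at this height, so the 11.5×29 cube is unchanged — area = 333.50 mm². So its area = 333.50 mm². Layer 55 is larger (333.50 vs 212.37 mm²).

layer 55 (z = 8.25 mm)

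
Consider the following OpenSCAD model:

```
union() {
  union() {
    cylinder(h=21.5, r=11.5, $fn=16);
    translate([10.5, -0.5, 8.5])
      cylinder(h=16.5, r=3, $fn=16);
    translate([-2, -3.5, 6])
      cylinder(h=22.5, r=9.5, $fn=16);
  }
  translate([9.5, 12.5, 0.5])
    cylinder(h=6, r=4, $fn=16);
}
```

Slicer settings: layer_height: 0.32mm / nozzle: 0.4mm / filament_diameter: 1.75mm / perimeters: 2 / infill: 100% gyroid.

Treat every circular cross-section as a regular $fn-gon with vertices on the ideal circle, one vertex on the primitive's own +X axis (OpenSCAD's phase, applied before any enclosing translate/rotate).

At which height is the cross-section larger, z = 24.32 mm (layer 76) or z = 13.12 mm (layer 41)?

layer 41 (z = 13.12 mm)

Layer 76 (z = 24.32): the cylinder does not reach this height (z outside [0, 21.5]); the r=3 cylinder at (10.5, -0.5) gives a regular 16-gon of circumradius 3 (constant along its height) (area = (16/2)·3.000²·sin(360°/16) = 27.55 mm²); the r=9.5 cylinder at (-2, -3.5) contributes a regular 16-gon of circumradius 9.5 (area = (16/2)·9.500²·sin(360°/16) = 276.30 mm²); Taking the union: the 2 present regions are separate (no shared area or edge), so areas and boundary lengths simply add and each stays a separate island — area = 303.85 mm²; the cylinder at (9.5, 12.5) is absent (z outside [0.5, 6.5]); Combining (union): only the result so far is present, so the union is just that shape — area = 303.85 mm². So its area = 303.85 mm². Layer 41 (z = 13.12): the r=11.5 cylinder contributes a regular 16-gon of circumradius 11.5 (area = (16/2)·11.500²·sin(360°/16) = 404.88 mm²); the cylinder at (10.5, -0.5): section is a regular 16-gon, circumradius r=3 (area = (16/2)·3.000²·sin(360°/16) = 27.55 mm²); the r=9.5 cylinder at (-2, -3.5) gives a regular 16-gon of circumradius 9.5 (constant along its height) (area = (16/2)·9.500²·sin(360°/16) = 276.30 mm²); Merging all regions: the regions partially overlap — summed areas 708.73 mm² minus the doubly-counted overlap 265.00 mm² gives 443.73 mm² — area = 443.73 mm²; the cylinder at (9.5, 12.5) is not intersected at this z (z outside [0.5, 6.5]); Merging all regions: only the result so far is present, so the union is just that shape — area = 443.73 mm². So its area = 443.73 mm². Layer 41 is larger (443.73 vs 303.85 mm²).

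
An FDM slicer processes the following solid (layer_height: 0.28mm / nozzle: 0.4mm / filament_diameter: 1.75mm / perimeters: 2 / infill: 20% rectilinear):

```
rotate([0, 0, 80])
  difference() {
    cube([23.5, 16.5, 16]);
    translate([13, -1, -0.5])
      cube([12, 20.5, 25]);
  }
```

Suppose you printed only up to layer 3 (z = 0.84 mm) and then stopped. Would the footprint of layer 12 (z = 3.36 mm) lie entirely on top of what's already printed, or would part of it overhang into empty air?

Compare the two slices. At z = 0.84: the cube is present — its section is the full 23.5×16.5 rectangle (area 387.75 mm²); the cube at (13, -1) is present — its section is the full 12×20.5 rectangle (area 246.00 mm²); After the difference (first − rest): starting from the 23.5×16.5 cube (387.75 mm²), the 12×20.5 cube at (13, -1) partially overlaps it — only the 173.25 mm² overlap (of its 246.00 mm²) is removed, clipping the outline — area = 214.50 mm²; (whole slice rotated 80° about Z — lengths, areas and connectivity unchanged). At z = 3.36: the 23.5×16.5 cube contributes its full rectangle (area 387.75 mm²); the 12×20.5 cube at (13, -1) contributes its full rectangle (area 246.00 mm²); Taking the first minus the rest: starting from the 23.5×16.5 cube (387.75 mm²), the 12×20.5 cube at (13, -1) partially overlaps it — only the 173.25 mm² overlap (of its 246.00 mm²) is removed, clipping the outline — area = 214.50 mm²; (whole slice rotated 80° about Z — lengths, areas and connectivity unchanged). Checking containment: the cross-section at z = 3.36 is a subset of the cross-section at z = 0.84.

entirely on top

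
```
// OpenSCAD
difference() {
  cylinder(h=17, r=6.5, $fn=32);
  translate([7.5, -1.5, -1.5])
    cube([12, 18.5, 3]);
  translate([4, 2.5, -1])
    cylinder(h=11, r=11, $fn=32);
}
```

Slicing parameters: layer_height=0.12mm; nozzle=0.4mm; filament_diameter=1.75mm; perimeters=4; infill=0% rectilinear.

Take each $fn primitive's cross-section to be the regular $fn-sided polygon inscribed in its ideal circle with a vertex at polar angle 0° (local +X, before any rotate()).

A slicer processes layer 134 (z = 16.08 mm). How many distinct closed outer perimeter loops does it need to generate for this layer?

1

At z = 16.08 mm: the cylinder: section is a regular 32-gon, circumradius r=6.5; the cube at (7.5, -1.5) is absent (z outside [-1.5, 1.5]); the cylinder at (4, 2.5) is absent (z outside [-1, 10]); Taking the first minus the rest: none of the subtracted shapes is present at this height, so the r=6.5 cylinder is unchanged — 1 connected region. The result has 1 disconnected region.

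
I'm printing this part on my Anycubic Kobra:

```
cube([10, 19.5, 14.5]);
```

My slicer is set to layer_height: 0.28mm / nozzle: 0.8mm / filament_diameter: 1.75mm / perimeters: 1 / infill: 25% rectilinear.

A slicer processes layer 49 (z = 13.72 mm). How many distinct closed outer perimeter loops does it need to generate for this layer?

1

At z = 13.72 mm: the 10×19.5 cube contributes its full rectangle. The result has 1 disconnected region.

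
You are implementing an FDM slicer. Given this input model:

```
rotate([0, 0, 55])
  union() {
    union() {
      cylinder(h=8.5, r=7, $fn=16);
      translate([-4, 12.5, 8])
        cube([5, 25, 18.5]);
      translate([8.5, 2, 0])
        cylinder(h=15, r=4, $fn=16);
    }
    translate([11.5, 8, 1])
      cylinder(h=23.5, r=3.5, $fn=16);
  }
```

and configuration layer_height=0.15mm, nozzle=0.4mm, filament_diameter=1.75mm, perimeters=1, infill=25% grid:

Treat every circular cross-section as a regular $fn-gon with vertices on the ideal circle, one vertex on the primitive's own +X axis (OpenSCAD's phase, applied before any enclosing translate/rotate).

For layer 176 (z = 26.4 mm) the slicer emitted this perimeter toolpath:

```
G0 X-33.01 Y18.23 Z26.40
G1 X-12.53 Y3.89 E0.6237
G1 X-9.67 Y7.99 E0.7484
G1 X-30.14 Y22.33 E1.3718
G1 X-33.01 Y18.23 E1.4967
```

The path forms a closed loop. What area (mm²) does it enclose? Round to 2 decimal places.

125.03 mm²

Apply the shoelace formula to the sequence of (X, Y) vertices; enclosed area = 125.03 mm².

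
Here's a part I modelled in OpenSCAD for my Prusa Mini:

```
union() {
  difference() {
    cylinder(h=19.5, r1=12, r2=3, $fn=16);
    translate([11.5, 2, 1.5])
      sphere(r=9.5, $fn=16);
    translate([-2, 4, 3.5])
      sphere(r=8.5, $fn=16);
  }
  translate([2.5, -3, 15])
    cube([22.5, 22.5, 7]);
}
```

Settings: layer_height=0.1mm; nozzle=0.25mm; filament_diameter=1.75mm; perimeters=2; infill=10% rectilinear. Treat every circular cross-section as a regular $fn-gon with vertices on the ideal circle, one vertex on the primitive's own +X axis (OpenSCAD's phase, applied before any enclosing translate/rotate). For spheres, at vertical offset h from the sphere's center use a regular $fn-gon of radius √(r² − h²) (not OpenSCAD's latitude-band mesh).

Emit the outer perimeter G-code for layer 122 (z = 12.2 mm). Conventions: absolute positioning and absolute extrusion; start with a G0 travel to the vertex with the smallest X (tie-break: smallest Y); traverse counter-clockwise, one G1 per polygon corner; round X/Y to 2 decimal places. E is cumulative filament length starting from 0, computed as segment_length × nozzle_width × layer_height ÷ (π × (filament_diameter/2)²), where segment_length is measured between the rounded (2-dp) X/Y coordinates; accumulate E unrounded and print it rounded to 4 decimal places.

At z = 12.2 mm: the cone contributes a regular 16-gon of circumradius 6.369 (interpolated between r1=12 and r2=3 at t=0.626); the sphere at (11.5, 2) is absent (|z−center|=10.700 > r=9.5); the sphere at (-2, 4) is not intersected at this z (|z−center|=8.700 > r=8.5); Subtracting the remaining from the first: none of the subtracted shapes is present at this height, so the cone is unchanged — 1 connected region; the cube at (2.5, -3) does not reach this height (z outside [15, 22]); Taking the union: only that combined region is present, so the union is just that shape — 1 connected region. The outline is a single polygon with 16 vertices. Extrusion per mm of travel: 0.25 × 0.1 / (π × 0.875²) = 0.010394. Accumulating E over each segment gives final E = 0.4131.

G0 X-6.37 Y0.00 Z12.20
G1 X-5.88 Y-2.44 E0.0259
G1 X-4.50 Y-4.50 E0.0516
G1 X-2.44 Y-5.88 E0.0774
G1 X0.00 Y-6.37 E0.1033
G1 X2.44 Y-5.88 E0.1291
G1 X4.50 Y-4.50 E0.1549
G1 X5.88 Y-2.44 E0.1807
G1 X6.37 Y0.00 E0.2066
G1 X5.88 Y2.44 E0.2324
G1 X4.50 Y4.50 E0.2582
G1 X2.44 Y5.88 E0.2840
G1 X0.00 Y6.37 E0.3098
G1 X-2.44 Y5.88 E0.3357
G1 X-4.50 Y4.50 E0.3615
G1 X-5.88 Y2.44 E0.3872
G1 X-6.37 Y0.00 E0.4131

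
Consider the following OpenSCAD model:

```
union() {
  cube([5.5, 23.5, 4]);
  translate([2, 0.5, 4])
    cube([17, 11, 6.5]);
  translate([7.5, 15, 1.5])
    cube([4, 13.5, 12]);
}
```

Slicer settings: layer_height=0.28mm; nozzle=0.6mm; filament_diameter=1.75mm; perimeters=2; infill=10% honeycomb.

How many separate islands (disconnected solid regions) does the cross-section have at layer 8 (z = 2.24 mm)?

2

At z = 2.24 mm: the cube is present — its section is the full 5.5×23.5 rectangle; the cube at (2, 0.5) does not reach this height (z outside [4, 10.5]); the cube at (7.5, 15) (footprint 4×13.5) is included at this height; Taking the union: the 2 present regions are separate (no shared area or edge), so areas and boundary lengths simply add and each stays a separate island — 2 connected regions. Overall, the cross-section has 2 separate islands. Island count = 2.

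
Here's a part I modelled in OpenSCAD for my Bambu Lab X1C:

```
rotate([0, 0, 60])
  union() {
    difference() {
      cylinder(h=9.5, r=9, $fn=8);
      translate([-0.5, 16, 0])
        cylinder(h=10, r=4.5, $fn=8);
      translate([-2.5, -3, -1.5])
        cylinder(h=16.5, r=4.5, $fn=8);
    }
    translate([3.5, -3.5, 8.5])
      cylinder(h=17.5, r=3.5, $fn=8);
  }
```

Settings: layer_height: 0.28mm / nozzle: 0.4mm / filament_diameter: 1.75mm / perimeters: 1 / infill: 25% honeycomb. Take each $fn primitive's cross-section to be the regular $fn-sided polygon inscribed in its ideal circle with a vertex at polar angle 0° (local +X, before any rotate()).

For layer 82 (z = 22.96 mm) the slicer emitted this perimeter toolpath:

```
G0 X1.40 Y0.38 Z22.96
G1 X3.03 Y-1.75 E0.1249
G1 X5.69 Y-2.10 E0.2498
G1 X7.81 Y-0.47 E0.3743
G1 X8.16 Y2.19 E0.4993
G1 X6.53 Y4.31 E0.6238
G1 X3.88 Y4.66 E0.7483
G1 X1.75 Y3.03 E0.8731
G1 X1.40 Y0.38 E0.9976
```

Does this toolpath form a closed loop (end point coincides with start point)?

Start point (G0): (1.40, 0.38). End point (last G1): the path returns to the start — closed.

yes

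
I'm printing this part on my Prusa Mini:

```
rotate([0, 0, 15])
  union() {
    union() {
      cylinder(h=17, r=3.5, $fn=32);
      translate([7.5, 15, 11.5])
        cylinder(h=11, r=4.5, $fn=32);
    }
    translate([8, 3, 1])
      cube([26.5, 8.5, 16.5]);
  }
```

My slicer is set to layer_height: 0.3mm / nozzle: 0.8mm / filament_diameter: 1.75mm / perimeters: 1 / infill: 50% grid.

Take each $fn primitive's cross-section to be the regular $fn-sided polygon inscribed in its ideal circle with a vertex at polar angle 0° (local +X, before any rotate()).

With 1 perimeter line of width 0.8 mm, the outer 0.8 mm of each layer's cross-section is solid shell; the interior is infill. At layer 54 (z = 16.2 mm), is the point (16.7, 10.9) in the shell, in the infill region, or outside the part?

infill

At z = 16.2 mm: the cylinder: section is a regular 32-gon, circumradius r=3.5; the r=4.5 cylinder at (7.5, 15) gives a regular 32-gon of circumradius 4.5 (constant along its height); Taking the union: the 2 present regions are separate (no shared area or edge), so areas and boundary lengths simply add and each stays a separate island — 2 connected regions; the cube at (8, 3) is present — its section is the full 26.5×8.5 rectangle; Merging all regions: the regions partially overlap (shared area 1.40 mm²), so overlapping operands fuse into one piece — 2 connected regions; (rotated 15° about Z; rotation is an isometry so areas/perimeters/island counts are preserved). Overall, the cross-section has 2 separate islands. Undo the 15° rotation: the query point maps to (18.952, 6.206) in the un-rotated model frame. The nearest boundary edge runs (34.50, 3.00)→(8.00, 3.00); distance from the point to it = 3.21 mm. (Shell/infill is judged within the island containing the point — the largest one.) The point is inside the cross-section and 3.21 mm from the nearest boundary — more than the 0.8 mm shell width (1 × 0.8), so it's in the infill interior.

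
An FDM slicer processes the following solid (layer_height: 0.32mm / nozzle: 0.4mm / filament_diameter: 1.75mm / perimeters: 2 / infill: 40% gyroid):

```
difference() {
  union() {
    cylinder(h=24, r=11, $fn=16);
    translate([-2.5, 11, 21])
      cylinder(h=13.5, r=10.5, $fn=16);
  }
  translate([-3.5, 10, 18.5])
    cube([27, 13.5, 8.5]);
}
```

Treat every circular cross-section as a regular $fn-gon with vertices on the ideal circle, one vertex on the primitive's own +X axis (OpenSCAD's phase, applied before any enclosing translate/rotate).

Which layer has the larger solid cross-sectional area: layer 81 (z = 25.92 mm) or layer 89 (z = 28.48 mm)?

layer 89 (z = 28.48 mm)

Layer 81 (z = 25.92): the cylinder is absent (z outside [0, 24]); the r=10.5 cylinder at (-2.5, 11) gives a regular 16-gon of circumradius 10.5 (constant along its height) (area = (16/2)·10.500²·sin(360°/16) = 337.53 mm²); Combining (union): only the r=10.5 cylinder at (-2.5, 11) is present, so the union is just that shape — area = 337.53 mm²; the cube at (-3.5, 10) is present — its section is the full 27×13.5 rectangle (area 364.50 mm²); Subtracting the remaining from the first: starting from that combined region (337.53 mm²), the 27×13.5 cube at (-3.5, 10) partially overlaps it — only the 106.18 mm² overlap (of its 364.50 mm²) is removed, clipping the outline — area = 231.34 mm². So its area = 231.34 mm². Layer 89 (z = 28.48): the cylinder does not reach this height (z outside [0, 24]); the r=10.5 cylinder at (-2.5, 11) contributes a regular 16-gon of circumradius 10.5 (area = (16/2)·10.500²·sin(360°/16) = 337.53 mm²); Taking the union: only the r=10.5 cylinder at (-2.5, 11) is present, so the union is just that shape — area = 337.53 mm²; the cube at (-3.5, 10) does not reach this height (z outside [18.5, 27]); After the difference (first − rest): none of the subtracted shapes is present at this height, so that combined region is unchanged — area = 337.53 mm². So its area = 337.53 mm². Layer 89 is larger (337.53 vs 231.34 mm²).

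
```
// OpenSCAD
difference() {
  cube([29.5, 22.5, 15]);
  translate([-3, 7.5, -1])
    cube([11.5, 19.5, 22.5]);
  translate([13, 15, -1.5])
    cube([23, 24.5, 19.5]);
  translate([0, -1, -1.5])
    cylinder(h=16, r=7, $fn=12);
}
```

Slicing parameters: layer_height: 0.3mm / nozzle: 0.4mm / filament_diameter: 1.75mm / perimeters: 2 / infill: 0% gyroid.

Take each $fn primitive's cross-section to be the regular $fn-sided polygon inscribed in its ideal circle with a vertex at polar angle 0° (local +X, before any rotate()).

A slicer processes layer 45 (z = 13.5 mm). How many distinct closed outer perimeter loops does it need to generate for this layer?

At z = 13.5 mm: the cube is present — its section is the full 29.5×22.5 rectangle; the cube at (-3, 7.5) is present — its section is the full 11.5×19.5 rectangle; the cube at (13, 15) is present — its section is the full 23×24.5 rectangle; the r=7 cylinder at (0, -1) gives a regular 12-gon of circumradius 7 (constant along its height); Subtracting the remaining from the first: starting from the 29.5×22.5 cube, the 11.5×19.5 cube at (-3, 7.5) partially overlaps it — only the 127.50 mm² overlap (of its 224.25 mm²) is removed, clipping the outline; the 23×24.5 cube at (13, 15) partially overlaps it — only the 123.75 mm² overlap (of its 563.50 mm²) is removed, clipping the outline; the r=7 cylinder at (0, -1) partially overlaps it — only the 29.88 mm² overlap (of its 147.00 mm²) is removed, clipping the outline — 1 connected region. The result has 1 disconnected region.

1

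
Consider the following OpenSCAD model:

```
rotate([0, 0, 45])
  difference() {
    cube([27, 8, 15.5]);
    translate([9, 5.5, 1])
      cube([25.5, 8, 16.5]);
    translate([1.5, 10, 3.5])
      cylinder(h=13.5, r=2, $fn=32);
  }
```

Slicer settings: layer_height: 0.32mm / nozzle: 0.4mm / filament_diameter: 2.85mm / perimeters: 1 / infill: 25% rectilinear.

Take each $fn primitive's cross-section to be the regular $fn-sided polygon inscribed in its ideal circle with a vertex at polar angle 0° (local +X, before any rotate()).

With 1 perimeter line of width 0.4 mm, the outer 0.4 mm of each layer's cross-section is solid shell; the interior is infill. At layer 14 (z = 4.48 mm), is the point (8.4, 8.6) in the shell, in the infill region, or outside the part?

shell

At z = 4.48 mm: the 27×8 cube contributes its full rectangle; the 25.5×8 cube at (9, 5.5) contributes its full rectangle; the r=2 cylinder at (1.5, 10) gives a regular 32-gon of circumradius 2 (constant along its height); Taking the first minus the rest: starting from the 27×8 cube, the 25.5×8 cube at (9, 5.5) partially overlaps it — only the 45.00 mm² overlap (of its 204.00 mm²) is removed, clipping the outline; the r=2 cylinder at (1.5, 10) misses the remaining region (no effect) — 1 connected region; (rotated 45° about Z; rotation is an isometry so areas/perimeters/island counts are preserved). Overall, the cross-section is a single solid region. Undo the 45° rotation: the query point maps to (12.021, 0.141) in the un-rotated model frame. The nearest boundary edge runs (27.00, 0.00)→(0.00, 0.00); distance from the point to it = 0.14 mm. The point is inside the cross-section, 0.14 mm from the nearest boundary — within the 0.4 mm shell band (1 × 0.4).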